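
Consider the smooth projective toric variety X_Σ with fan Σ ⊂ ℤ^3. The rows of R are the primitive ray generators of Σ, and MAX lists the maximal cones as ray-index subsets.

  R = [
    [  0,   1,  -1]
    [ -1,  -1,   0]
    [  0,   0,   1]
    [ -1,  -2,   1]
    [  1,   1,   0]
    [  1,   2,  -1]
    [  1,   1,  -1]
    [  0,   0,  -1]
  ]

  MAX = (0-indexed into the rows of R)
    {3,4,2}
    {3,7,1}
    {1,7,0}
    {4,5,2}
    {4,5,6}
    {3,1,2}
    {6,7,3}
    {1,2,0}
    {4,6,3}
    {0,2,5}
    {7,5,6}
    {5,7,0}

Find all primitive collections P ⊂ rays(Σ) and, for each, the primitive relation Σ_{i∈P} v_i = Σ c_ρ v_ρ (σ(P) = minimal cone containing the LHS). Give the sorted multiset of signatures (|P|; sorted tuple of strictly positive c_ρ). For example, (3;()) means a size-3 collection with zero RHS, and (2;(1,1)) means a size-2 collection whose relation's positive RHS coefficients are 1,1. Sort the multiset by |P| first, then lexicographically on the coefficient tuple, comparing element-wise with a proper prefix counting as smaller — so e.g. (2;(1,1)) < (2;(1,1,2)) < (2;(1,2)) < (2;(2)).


Δ(Σ) — 8 vertices, 10 min non-faces:

  P = {1,4}:  v_{1} + v_{4} = 0  ⇒ sig = (2;())
  P = {2,7}:  v_{2} + v_{7} = 0  ⇒ sig = (2;())
  P = {3,5}:  v_{3} + v_{5} = 0  ⇒ sig = (2;())
  P = {0,3}:  v_{0} + v_{3} = v_{1}  ⇒ sig = (2;(1))
  P = {0,4}:  v_{0} + v_{4} = v_{5}  ⇒ sig = (2;(1))
  P = {1,5}:  v_{1} + v_{5} = v_{0}  ⇒ sig = (2;(1))
  P = {1,6}:  v_{1} + v_{6} = v_{7}  ⇒ sig = (2;(1))
  P = {2,6}:  v_{2} + v_{6} = v_{4}  ⇒ sig = (2;(1))
  P = {4,7}:  v_{4} + v_{7} = v_{6}  ⇒ sig = (2;(1))
  P = {0,6}:  v_{0} + v_{6} = v_{5} + v_{7}  ⇒ sig = (2;(1,1))

Sorted signature multiset PRS(X):
    (2;())
    (2;())
    (2;())
    (2;(1))
    (2;(1))
    (2;(1))
    (2;(1))
    (2;(1))
    (2;(1))
    (2;(1,1))


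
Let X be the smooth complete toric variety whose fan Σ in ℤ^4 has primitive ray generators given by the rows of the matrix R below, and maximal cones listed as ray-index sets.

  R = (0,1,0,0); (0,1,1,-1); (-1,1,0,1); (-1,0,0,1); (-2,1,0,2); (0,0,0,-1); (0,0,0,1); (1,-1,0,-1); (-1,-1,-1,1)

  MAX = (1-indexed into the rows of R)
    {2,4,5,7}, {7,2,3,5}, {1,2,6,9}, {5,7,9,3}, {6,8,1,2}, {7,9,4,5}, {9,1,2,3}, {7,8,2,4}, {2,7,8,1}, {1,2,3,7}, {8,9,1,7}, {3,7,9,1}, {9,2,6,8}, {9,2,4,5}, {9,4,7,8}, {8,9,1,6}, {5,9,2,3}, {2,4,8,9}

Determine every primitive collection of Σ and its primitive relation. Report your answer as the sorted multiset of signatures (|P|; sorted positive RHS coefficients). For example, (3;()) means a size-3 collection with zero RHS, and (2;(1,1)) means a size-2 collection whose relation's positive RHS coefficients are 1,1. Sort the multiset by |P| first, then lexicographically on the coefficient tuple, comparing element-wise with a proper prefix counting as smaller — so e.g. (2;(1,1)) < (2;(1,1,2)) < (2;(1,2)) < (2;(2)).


The 11 primitive collections of Σ (r=9, n=4):

  {3,8}:  v_{3} + v_{8} = 0  so sig = (2;())
  {6,7}:  v_{6} + v_{7} = 0  so sig = (2;())
  {1,4}:  v_{1} + v_{4} = v_{3}  so sig = (2;(1))
  {3,4}:  v_{3} + v_{4} = v_{5}  so sig = (2;(1))
  {5,8}:  v_{5} + v_{8} = v_{4}  so sig = (2;(1))
  {4,6}:  v_{4} + v_{6} = v_{2} + v_{9}  so sig = (2;(1,1))
  {3,6}:  v_{3} + v_{6} = v_{1} + v_{2} + v_{9}  so sig = (2;(1,1,1))
  {5,6}:  v_{5} + v_{6} = v_{2} + v_{3} + v_{9}  so sig = (2;(1,1,1))
  {1,5}:  v_{1} + v_{5} = 2·v_{3}  so sig = (2;(2))
  {2,7,9}:  v_{2} + v_{7} + v_{9} = v_{4}  so sig = (3;(1))
  {1,2,8,9}:  v_{1} + v_{2} + v_{8} + v_{9} = v_{6}  so sig = (4;(1))

Sorted signature multiset PRS(X):
{ (2;()) ×2,  (2;(1)) ×3,  (2;(1,1)),  (2;(1,1,1)) ×2,  (2;(2)),  (3;(1)),  (4;(1)) }


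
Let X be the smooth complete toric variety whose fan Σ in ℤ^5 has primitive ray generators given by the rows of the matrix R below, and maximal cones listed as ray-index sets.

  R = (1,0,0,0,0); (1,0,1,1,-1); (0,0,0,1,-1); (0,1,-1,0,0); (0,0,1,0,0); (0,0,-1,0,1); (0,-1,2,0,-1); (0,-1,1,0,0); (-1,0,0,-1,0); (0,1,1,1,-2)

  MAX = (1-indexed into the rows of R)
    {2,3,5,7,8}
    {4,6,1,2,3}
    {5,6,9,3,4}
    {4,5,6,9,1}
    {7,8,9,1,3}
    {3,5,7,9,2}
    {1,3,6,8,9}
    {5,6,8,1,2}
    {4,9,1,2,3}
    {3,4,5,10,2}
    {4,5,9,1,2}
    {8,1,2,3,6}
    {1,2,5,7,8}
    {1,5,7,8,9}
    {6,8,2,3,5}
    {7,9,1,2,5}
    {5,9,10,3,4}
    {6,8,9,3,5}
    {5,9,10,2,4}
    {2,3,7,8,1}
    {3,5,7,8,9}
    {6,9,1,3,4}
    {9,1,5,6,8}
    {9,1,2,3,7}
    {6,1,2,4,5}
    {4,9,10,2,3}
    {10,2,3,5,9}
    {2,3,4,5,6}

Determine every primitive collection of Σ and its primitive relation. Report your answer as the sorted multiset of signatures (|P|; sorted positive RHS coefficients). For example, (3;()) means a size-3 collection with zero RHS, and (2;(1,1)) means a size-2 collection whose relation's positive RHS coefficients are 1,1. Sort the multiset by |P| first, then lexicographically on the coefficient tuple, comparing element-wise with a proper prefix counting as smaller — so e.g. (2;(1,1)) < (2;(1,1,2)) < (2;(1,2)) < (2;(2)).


Primitive collections (11):

  P={4,8}:  v_{4} + v_{8} = 0  ⇒ sig = (2;())
  P={6,7}:  v_{6} + v_{7} = v_{8}  ⇒ sig = (2;(1))
  P={4,7}:  v_{4} + v_{7} = v_{2} + v_{9}  ⇒ sig = (2;(1,1))
  P={6,10}:  v_{6} + v_{10} = v_{3} + v_{4} + v_{5}  ⇒ sig = (2;(1,1,1))
  P={8,10}:  v_{8} + v_{10} = v_{2} + v_{3} + v_{5} + v_{9}  ⇒ sig = (2;(1,1,1,1))
  P={1,10}:  v_{1} + v_{10} = 2·v_{2} + v_{4} + v_{9}  ⇒ sig = (2;(1,1,2))
  P={7,10}:  v_{7} + v_{10} = 2·v_{2} + v_{3} + v_{5} + 2·v_{9}  ⇒ sig = (2;(1,1,2,2))
  P={2,6,9}:  v_{2} + v_{6} + v_{9} = 0  ⇒ sig = (3;())
  P={1,3,5}:  v_{1} + v_{3} + v_{5} = v_{2}  ⇒ sig = (3;(1))
  P={2,8,9}:  v_{2} + v_{8} + v_{9} = v_{7}  ⇒ sig = (3;(1))
  P={2,3,4,5,9}:  v_{2} + v_{3} + v_{4} + v_{5} + v_{9} = v_{10}  ⇒ sig = (5;(1))

Sorted signature multiset PRS(X):
    (2;())
    (2;(1))
    (2;(1,1))
    (2;(1,1,1))
    (2;(1,1,1,1))
    (2;(1,1,2))
    (2;(1,1,2,2))
    (3;())
    (3;(1))
    (3;(1))
    (5;(1))


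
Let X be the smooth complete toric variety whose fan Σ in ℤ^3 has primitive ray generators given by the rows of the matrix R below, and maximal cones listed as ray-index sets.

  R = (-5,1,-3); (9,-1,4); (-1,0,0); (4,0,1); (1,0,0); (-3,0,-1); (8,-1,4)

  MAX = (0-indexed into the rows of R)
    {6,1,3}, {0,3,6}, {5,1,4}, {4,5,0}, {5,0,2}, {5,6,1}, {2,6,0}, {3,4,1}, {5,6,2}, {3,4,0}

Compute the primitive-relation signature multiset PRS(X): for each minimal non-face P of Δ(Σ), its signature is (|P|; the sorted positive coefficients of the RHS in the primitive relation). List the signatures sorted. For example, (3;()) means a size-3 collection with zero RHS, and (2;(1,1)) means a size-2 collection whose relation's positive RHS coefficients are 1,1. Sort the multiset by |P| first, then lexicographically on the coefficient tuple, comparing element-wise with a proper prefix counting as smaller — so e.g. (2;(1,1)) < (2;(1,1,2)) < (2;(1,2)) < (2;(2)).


7 collections generate NE(X_Σ); each relation:

  • {2,4}:  v_{2} + v_{4} = 0  so sig = (2;())
  • {0,1}:  v_{0} + v_{1} = v_{3}  so sig = (2;(1))
  • {1,2}:  v_{1} + v_{2} = v_{6}  so sig = (2;(1))
  • {3,5}:  v_{3} + v_{5} = v_{4}  so sig = (2;(1))
  • {4,6}:  v_{4} + v_{6} = v_{1}  so sig = (2;(1))
  • {2,3}:  v_{2} + v_{3} = v_{0} + v_{6}  so sig = (2;(1,1))
  • {0,5,6}:  v_{0} + v_{5} + v_{6} = 0  so sig = (3;())

Signatures (|P|; sorted positive RHS coefficients), sorted:
{ (2;()),  (2;(1)) ×4,  (2;(1,1)),  (3;()) }


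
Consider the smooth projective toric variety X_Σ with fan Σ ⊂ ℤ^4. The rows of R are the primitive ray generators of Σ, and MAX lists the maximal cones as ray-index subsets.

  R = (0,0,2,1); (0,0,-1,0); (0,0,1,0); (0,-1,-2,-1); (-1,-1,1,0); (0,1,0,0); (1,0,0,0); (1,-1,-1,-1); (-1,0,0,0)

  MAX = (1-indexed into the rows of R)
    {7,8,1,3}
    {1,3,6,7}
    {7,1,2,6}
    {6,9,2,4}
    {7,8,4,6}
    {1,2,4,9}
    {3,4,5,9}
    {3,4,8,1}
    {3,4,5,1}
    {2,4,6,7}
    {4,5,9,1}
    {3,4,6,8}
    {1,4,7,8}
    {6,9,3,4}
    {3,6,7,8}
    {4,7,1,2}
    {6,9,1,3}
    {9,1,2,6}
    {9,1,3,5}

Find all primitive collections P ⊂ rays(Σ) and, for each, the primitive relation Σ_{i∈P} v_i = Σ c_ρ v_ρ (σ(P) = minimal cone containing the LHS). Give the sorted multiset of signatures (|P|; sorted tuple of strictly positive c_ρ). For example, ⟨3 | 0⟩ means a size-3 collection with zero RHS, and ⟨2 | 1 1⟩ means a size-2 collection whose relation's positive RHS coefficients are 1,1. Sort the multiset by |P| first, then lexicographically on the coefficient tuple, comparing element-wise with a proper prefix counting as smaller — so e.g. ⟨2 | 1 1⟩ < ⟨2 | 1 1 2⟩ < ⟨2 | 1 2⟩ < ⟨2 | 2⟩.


12 collections generate NE(X_Σ); each relation:

  • {2,3}:  v_{2} + v_{3} = 0 ; sig = ⟨2 | 0⟩
  • {7,9}:  v_{7} + v_{9} = 0 ; sig = ⟨2 | 0⟩
  • {2,8}:  v_{2} + v_{8} = v_{4} + v_{7} ; sig = ⟨2 | 1 1⟩
  • {5,6}:  v_{5} + v_{6} = v_{3} + v_{9} ; sig = ⟨2 | 1 1⟩
  • {8,9}:  v_{8} + v_{9} = v_{3} + v_{4} ; sig = ⟨2 | 1 1⟩
  • {2,5}:  v_{2} + v_{5} = v_{1} + v_{4} + v_{9} ; sig = ⟨2 | 1 1 1⟩
  • {5,7}:  v_{5} + v_{7} = v_{1} + v_{3} + v_{4} ; sig = ⟨2 | 1 1 1⟩
  • {5,8}:  v_{5} + v_{8} = v_{1} + 2·v_{3} + 2·v_{4} ; sig = ⟨2 | 1 2 2⟩
  • {1,4,6}:  v_{1} + v_{4} + v_{6} = 0 ; sig = ⟨3 | 0⟩
  • {3,4,7}:  v_{3} + v_{4} + v_{7} = v_{8} ; sig = ⟨3 | 1⟩
  • {1,6,8}:  v_{1} + v_{6} + v_{8} = v_{3} + v_{7} ; sig = ⟨3 | 1 1⟩
  • {1,3,4,9}:  v_{1} + v_{3} + v_{4} + v_{9} = v_{5} ; sig = ⟨4 | 1⟩

so the primitive-relation signature multiset is
    ⟨2 | 0⟩
    ⟨2 | 0⟩
    ⟨2 | 1 1⟩
    ⟨2 | 1 1⟩
    ⟨2 | 1 1⟩
    ⟨2 | 1 1 1⟩
    ⟨2 | 1 1 1⟩
    ⟨2 | 1 2 2⟩
    ⟨3 | 0⟩
    ⟨3 | 1⟩
    ⟨3 | 1 1⟩
    ⟨4 | 1⟩


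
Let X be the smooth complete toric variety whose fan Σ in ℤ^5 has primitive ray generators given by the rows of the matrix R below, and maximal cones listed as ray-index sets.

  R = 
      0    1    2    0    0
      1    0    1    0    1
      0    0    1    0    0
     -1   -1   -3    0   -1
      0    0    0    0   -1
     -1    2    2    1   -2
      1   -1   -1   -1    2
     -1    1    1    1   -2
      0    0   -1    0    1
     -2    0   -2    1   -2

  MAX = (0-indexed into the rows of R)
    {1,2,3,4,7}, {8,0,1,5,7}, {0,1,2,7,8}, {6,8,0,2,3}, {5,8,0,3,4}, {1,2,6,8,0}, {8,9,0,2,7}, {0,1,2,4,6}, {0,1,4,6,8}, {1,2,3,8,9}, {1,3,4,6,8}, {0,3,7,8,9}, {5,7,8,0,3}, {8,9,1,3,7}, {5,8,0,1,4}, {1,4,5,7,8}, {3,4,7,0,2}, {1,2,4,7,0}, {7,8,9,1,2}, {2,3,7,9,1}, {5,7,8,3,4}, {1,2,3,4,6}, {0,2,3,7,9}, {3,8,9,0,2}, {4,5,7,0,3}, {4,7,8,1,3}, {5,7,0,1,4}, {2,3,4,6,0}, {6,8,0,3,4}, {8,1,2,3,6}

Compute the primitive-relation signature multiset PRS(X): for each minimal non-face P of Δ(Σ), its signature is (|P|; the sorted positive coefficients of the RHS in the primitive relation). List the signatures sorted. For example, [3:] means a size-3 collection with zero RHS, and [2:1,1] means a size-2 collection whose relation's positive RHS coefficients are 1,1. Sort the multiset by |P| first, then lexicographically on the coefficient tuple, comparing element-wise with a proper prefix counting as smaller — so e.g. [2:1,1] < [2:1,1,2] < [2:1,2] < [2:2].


Δ(Σ) — 10 vertices, 12 min non-faces:

  • {6,7}:  v_{6} + v_{7} = 0  so sig = [2:]
  • {2,5}:  v_{2} + v_{5} = v_{0} + v_{7}  so sig = [2:1,1]
  • {4,9}:  v_{4} + v_{9} = v_{3} + v_{7}  so sig = [2:1,1]
  • {5,6}:  v_{5} + v_{6} = v_{0} + v_{4} + v_{8}  so sig = [2:1,1,1]
  • {6,9}:  v_{6} + v_{9} = v_{2} + v_{3} + v_{8}  so sig = [2:1,1,1]
  • {5,9}:  v_{5} + v_{9} = v_{0} + v_{3} + 2·v_{7} + v_{8}  so sig = [2:1,1,1,2]
  • {0,1,3}:  v_{0} + v_{1} + v_{3} = 0  so sig = [3:]
  • {2,4,8}:  v_{2} + v_{4} + v_{8} = 0  so sig = [3:]
  • {0,1,9}:  v_{0} + v_{1} + v_{9} = v_{2} + v_{7} + v_{8}  so sig = [3:1,1,1]
  • {1,3,5}:  v_{1} + v_{3} + v_{5} = v_{4} + v_{7} + v_{8}  so sig = [3:1,1,1]
  • {0,4,7,8}:  v_{0} + v_{4} + v_{7} + v_{8} = v_{5}  so sig = [4:1]
  • {2,3,7,8}:  v_{2} + v_{3} + v_{7} + v_{8} = v_{9}  so sig = [4:1]

Sorted signature multiset PRS(X):
{ [2:],  [2:1,1] ×2,  [2:1,1,1] ×2,  [2:1,1,1,2],  [3:] ×2,  [3:1,1,1] ×2,  [4:1] ×2 }


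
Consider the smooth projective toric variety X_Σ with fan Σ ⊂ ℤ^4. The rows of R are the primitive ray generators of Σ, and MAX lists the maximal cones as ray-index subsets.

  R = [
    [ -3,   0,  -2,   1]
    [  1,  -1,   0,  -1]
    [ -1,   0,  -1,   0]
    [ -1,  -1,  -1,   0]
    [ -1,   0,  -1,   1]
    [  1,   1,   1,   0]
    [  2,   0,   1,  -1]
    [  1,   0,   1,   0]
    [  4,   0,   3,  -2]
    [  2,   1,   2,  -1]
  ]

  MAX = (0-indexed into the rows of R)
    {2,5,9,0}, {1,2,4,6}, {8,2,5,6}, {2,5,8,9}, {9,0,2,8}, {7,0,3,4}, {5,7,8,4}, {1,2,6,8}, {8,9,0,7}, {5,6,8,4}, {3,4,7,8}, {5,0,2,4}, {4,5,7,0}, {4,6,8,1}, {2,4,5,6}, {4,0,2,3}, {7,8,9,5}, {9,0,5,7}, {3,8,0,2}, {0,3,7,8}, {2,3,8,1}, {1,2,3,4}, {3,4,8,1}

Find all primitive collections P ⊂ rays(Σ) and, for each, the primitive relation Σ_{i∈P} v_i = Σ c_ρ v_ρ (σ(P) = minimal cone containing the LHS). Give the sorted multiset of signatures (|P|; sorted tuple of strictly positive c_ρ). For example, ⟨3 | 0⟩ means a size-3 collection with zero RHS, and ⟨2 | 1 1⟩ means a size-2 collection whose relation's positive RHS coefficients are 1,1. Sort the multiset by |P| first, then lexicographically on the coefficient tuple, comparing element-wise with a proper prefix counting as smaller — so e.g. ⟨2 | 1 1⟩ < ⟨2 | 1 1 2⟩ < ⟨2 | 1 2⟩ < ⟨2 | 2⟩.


The 15 primitive collections of Σ (r=10, n=4):

  • {2,7}:  v_{2} + v_{7} = 0  ⇒ sig = ⟨2 | 0⟩
  • {3,5}:  v_{3} + v_{5} = 0  ⇒ sig = ⟨2 | 0⟩
  • {0,6}:  v_{0} + v_{6} = v_{2}  ⇒ sig = ⟨2 | 1⟩
  • {1,5}:  v_{1} + v_{5} = v_{6}  ⇒ sig = ⟨2 | 1⟩
  • {3,6}:  v_{3} + v_{6} = v_{1}  ⇒ sig = ⟨2 | 1⟩
  • {4,9}:  v_{4} + v_{9} = v_{5}  ⇒ sig = ⟨2 | 1⟩
  • {0,1}:  v_{0} + v_{1} = v_{2} + v_{3}  ⇒ sig = ⟨2 | 1 1⟩
  • {1,9}:  v_{1} + v_{9} = v_{2} + v_{8}  ⇒ sig = ⟨2 | 1 1⟩
  • {3,9}:  v_{3} + v_{9} = v_{0} + v_{8}  ⇒ sig = ⟨2 | 1 1⟩
  • {6,7}:  v_{6} + v_{7} = v_{4} + v_{8}  ⇒ sig = ⟨2 | 1 1⟩
  • {1,7}:  v_{1} + v_{7} = v_{3} + v_{4} + v_{8}  ⇒ sig = ⟨2 | 1 1 1⟩
  • {6,9}:  v_{6} + v_{9} = v_{2} + v_{5} + v_{8}  ⇒ sig = ⟨2 | 1 1 1⟩
  • {0,4,8}:  v_{0} + v_{4} + v_{8} = 0  ⇒ sig = ⟨3 | 0⟩
  • {0,5,8}:  v_{0} + v_{5} + v_{8} = v_{9}  ⇒ sig = ⟨3 | 1⟩
  • {2,4,8}:  v_{2} + v_{4} + v_{8} = v_{6}  ⇒ sig = ⟨3 | 1⟩

Hence PRS(X_Σ) =
    ⟨2 | 0⟩
    ⟨2 | 0⟩
    ⟨2 | 1⟩
    ⟨2 | 1⟩
    ⟨2 | 1⟩
    ⟨2 | 1⟩
    ⟨2 | 1 1⟩
    ⟨2 | 1 1⟩
    ⟨2 | 1 1⟩
    ⟨2 | 1 1⟩
    ⟨2 | 1 1 1⟩
    ⟨2 | 1 1 1⟩
    ⟨3 | 0⟩
    ⟨3 | 1⟩
    ⟨3 | 1⟩


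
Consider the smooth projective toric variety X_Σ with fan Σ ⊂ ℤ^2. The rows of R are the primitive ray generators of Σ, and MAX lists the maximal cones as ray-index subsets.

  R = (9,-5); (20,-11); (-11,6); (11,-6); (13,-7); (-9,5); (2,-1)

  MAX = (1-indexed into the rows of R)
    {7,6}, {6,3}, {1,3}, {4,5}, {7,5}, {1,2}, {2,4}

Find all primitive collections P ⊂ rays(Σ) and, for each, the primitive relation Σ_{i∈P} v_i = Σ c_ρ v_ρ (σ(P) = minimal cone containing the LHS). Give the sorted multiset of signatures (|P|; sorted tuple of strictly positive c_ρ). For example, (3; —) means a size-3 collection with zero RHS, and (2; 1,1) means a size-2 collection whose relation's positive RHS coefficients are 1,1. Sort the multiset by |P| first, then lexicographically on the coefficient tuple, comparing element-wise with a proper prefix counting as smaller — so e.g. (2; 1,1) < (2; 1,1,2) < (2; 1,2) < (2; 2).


14 collections generate NE(X_Σ); each relation:

  P={1,6}:  v_{1} + v_{6} = 0 — sig = (2; —)
  P={3,4}:  v_{3} + v_{4} = 0 — sig = (2; —)
  P={1,4}:  v_{1} + v_{4} = v_{2} — sig = (2; 1)
  P={1,7}:  v_{1} + v_{7} = v_{4} — sig = (2; 1)
  P={2,3}:  v_{2} + v_{3} = v_{1} — sig = (2; 1)
  P={2,6}:  v_{2} + v_{6} = v_{4} — sig = (2; 1)
  P={3,5}:  v_{3} + v_{5} = v_{7} — sig = (2; 1)
  P={3,7}:  v_{3} + v_{7} = v_{6} — sig = (2; 1)
  P={4,6}:  v_{4} + v_{6} = v_{7} — sig = (2; 1)
  P={4,7}:  v_{4} + v_{7} = v_{5} — sig = (2; 1)
  P={1,5}:  v_{1} + v_{5} = 2·v_{4} — sig = (2; 2)
  P={2,7}:  v_{2} + v_{7} = 2·v_{4} — sig = (2; 2)
  P={5,6}:  v_{5} + v_{6} = 2·v_{7} — sig = (2; 2)
  P={2,5}:  v_{2} + v_{5} = 3·v_{4} — sig = (2; 3)

Hence PRS(X_Σ) =
{ (2; —) ×2,  (2; 1) ×8,  (2; 2) ×3,  (2; 3) }


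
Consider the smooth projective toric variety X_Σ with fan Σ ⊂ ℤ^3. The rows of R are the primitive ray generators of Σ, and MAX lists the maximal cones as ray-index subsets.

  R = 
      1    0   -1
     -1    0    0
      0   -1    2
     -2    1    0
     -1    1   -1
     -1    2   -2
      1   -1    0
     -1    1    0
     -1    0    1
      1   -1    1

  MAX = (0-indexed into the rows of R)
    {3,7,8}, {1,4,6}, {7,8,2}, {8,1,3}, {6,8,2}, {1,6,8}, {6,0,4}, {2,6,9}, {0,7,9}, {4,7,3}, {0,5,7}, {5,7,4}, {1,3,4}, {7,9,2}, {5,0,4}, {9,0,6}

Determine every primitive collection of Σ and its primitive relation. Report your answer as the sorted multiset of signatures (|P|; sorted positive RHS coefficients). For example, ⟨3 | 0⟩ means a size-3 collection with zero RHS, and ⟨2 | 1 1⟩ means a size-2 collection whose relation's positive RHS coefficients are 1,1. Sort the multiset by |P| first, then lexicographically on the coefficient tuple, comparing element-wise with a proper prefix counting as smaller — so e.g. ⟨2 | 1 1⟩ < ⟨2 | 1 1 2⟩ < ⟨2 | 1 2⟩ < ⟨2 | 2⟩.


Σ has 22 primitive collections:

  P={0,8}:  v_{0} + v_{8} = 0  →  sig = ⟨2 | 0⟩
  P={4,9}:  v_{4} + v_{9} = 0  →  sig = ⟨2 | 0⟩
  P={6,7}:  v_{6} + v_{7} = 0  →  sig = ⟨2 | 0⟩
  P={0,2}:  v_{0} + v_{2} = v_{9}  →  sig = ⟨2 | 1⟩
  P={0,3}:  v_{0} + v_{3} = v_{4}  →  sig = ⟨2 | 1⟩
  P={1,7}:  v_{1} + v_{7} = v_{3}  →  sig = ⟨2 | 1⟩
  P={2,4}:  v_{2} + v_{4} = v_{8}  →  sig = ⟨2 | 1⟩
  P={2,5}:  v_{2} + v_{5} = v_{7}  →  sig = ⟨2 | 1⟩
  P={3,6}:  v_{3} + v_{6} = v_{1}  →  sig = ⟨2 | 1⟩
  P={3,9}:  v_{3} + v_{9} = v_{8}  →  sig = ⟨2 | 1⟩
  P={4,8}:  v_{4} + v_{8} = v_{3}  →  sig = ⟨2 | 1⟩
  P={8,9}:  v_{8} + v_{9} = v_{2}  →  sig = ⟨2 | 1⟩
  P={0,1}:  v_{0} + v_{1} = v_{4} + v_{6}  →  sig = ⟨2 | 1 1⟩
  P={1,9}:  v_{1} + v_{9} = v_{6} + v_{8}  →  sig = ⟨2 | 1 1⟩
  P={5,6}:  v_{5} + v_{6} = v_{0} + v_{4}  →  sig = ⟨2 | 1 1⟩
  P={5,8}:  v_{5} + v_{8} = v_{4} + v_{7}  →  sig = ⟨2 | 1 1⟩
  P={5,9}:  v_{5} + v_{9} = v_{0} + v_{7}  →  sig = ⟨2 | 1 1⟩
  P={1,2}:  v_{1} + v_{2} = v_{6} + 2·v_{8}  →  sig = ⟨2 | 1 2⟩
  P={3,5}:  v_{3} + v_{5} = 2·v_{4} + v_{7}  →  sig = ⟨2 | 1 2⟩
  P={1,5}:  v_{1} + v_{5} = 2·v_{4}  →  sig = ⟨2 | 2⟩
  P={2,3}:  v_{2} + v_{3} = 2·v_{8}  →  sig = ⟨2 | 2⟩
  P={0,4,7}:  v_{0} + v_{4} + v_{7} = v_{5}  →  sig = ⟨3 | 1⟩

Signatures (|P|; sorted positive RHS coefficients), sorted:
    ⟨2 | 0⟩
    ⟨2 | 0⟩
    ⟨2 | 0⟩
    ⟨2 | 1⟩
    ⟨2 | 1⟩
    ⟨2 | 1⟩
    ⟨2 | 1⟩
    ⟨2 | 1⟩
    ⟨2 | 1⟩
    ⟨2 | 1⟩
    ⟨2 | 1⟩
    ⟨2 | 1⟩
    ⟨2 | 1 1⟩
    ⟨2 | 1 1⟩
    ⟨2 | 1 1⟩
    ⟨2 | 1 1⟩
    ⟨2 | 1 1⟩
    ⟨2 | 1 2⟩
    ⟨2 | 1 2⟩
    ⟨2 | 2⟩
    ⟨2 | 2⟩
    ⟨3 | 1⟩


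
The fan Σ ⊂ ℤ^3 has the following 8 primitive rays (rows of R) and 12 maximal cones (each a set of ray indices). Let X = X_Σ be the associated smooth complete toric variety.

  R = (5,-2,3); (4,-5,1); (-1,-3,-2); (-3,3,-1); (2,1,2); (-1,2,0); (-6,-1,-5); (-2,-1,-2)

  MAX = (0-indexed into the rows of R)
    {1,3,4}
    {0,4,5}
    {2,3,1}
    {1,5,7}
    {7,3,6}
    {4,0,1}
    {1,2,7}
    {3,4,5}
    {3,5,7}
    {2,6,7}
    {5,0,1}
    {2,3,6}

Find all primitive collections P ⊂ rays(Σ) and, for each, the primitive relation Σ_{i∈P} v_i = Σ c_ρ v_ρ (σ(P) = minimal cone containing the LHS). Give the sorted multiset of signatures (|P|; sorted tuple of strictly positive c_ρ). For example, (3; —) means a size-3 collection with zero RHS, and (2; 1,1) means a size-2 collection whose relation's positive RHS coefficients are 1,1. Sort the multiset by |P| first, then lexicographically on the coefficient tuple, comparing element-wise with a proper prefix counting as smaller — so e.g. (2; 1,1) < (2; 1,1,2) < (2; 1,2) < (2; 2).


Δ(Σ) — 8 vertices, 14 min non-faces:

  • {4,7}:  v_{4} + v_{7} = 0 ; sig = (2; —)
  • {0,2}:  v_{0} + v_{2} = v_{1} ; sig = (2; 1)
  • {0,3}:  v_{0} + v_{3} = v_{4} ; sig = (2; 1)
  • {0,6}:  v_{0} + v_{6} = v_{2} ; sig = (2; 1)
  • {2,5}:  v_{2} + v_{5} = v_{7} ; sig = (2; 1)
  • {0,7}:  v_{0} + v_{7} = v_{1} + v_{5} ; sig = (2; 1,1)
  • {2,4}:  v_{2} + v_{4} = v_{1} + v_{3} ; sig = (2; 1,1)
  • {4,6}:  v_{4} + v_{6} = v_{2} + v_{3} ; sig = (2; 1,1)
  • {5,6}:  v_{5} + v_{6} = v_{3} + 2·v_{7} ; sig = (2; 1,2)
  • {1,6}:  v_{1} + v_{6} = 2·v_{2} ; sig = (2; 2)
  • {1,3,5}:  v_{1} + v_{3} + v_{5} = 0 ; sig = (3; —)
  • {1,3,7}:  v_{1} + v_{3} + v_{7} = v_{2} ; sig = (3; 1)
  • {1,4,5}:  v_{1} + v_{4} + v_{5} = v_{0} ; sig = (3; 1)
  • {2,3,7}:  v_{2} + v_{3} + v_{7} = v_{6} ; sig = (3; 1)

Signatures (|P|; sorted positive RHS coefficients), sorted:
[(2; —), (2; 1), (2; 1), (2; 1), (2; 1), (2; 1,1), (2; 1,1), (2; 1,1), (2; 1,2), (2; 2), (3; —), (3; 1), (3; 1), (3; 1)]


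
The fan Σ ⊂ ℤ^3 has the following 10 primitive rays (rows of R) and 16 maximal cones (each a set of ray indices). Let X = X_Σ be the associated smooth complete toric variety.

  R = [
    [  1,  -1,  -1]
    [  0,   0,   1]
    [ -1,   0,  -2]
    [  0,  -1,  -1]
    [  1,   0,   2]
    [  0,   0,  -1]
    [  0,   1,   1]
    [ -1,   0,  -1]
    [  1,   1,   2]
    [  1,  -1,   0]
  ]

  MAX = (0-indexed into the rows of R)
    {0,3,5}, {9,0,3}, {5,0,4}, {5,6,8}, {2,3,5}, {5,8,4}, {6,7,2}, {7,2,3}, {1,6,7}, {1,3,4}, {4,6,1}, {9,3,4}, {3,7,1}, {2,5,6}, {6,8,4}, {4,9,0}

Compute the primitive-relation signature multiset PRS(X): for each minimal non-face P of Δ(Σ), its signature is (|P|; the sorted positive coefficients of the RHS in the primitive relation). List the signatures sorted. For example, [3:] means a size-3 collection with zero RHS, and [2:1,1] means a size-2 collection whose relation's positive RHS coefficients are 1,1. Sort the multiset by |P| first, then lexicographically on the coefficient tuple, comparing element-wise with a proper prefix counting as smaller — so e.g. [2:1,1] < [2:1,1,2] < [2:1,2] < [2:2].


Δ(Σ) — 10 vertices, 24 min non-faces:

  • {1,5}:  v_{1} + v_{5} = 0  ⟹  sig = [2:]
  • {2,4}:  v_{2} + v_{4} = 0  ⟹  sig = [2:]
  • {3,6}:  v_{3} + v_{6} = 0  ⟹  sig = [2:]
  • {0,1}:  v_{0} + v_{1} = v_{9}  ⟹  sig = [2:1]
  • {1,2}:  v_{1} + v_{2} = v_{7}  ⟹  sig = [2:1]
  • {4,7}:  v_{4} + v_{7} = v_{1}  ⟹  sig = [2:1]
  • {5,7}:  v_{5} + v_{7} = v_{2}  ⟹  sig = [2:1]
  • {5,9}:  v_{5} + v_{9} = v_{0}  ⟹  sig = [2:1]
  • {7,8}:  v_{7} + v_{8} = v_{6}  ⟹  sig = [2:1]
  • {7,9}:  v_{7} + v_{9} = v_{3}  ⟹  sig = [2:1]
  • {0,7}:  v_{0} + v_{7} = v_{3} + v_{5}  ⟹  sig = [2:1,1]
  • {1,8}:  v_{1} + v_{8} = v_{4} + v_{6}  ⟹  sig = [2:1,1]
  • {1,9}:  v_{1} + v_{9} = v_{3} + v_{4}  ⟹  sig = [2:1,1]
  • {2,8}:  v_{2} + v_{8} = v_{5} + v_{6}  ⟹  sig = [2:1,1]
  • {2,9}:  v_{2} + v_{9} = v_{3} + v_{5}  ⟹  sig = [2:1,1]
  • {3,8}:  v_{3} + v_{8} = v_{4} + v_{5}  ⟹  sig = [2:1,1]
  • {6,9}:  v_{6} + v_{9} = v_{4} + v_{5}  ⟹  sig = [2:1,1]
  • {0,2}:  v_{0} + v_{2} = v_{3} + 2·v_{5}  ⟹  sig = [2:1,2]
  • {0,6}:  v_{0} + v_{6} = v_{4} + 2·v_{5}  ⟹  sig = [2:1,2]
  • {8,9}:  v_{8} + v_{9} = 2·v_{4} + 2·v_{5}  ⟹  sig = [2:2,2]
  • {0,8}:  v_{0} + v_{8} = 2·v_{4} + 3·v_{5}  ⟹  sig = [2:2,3]
  • {3,4,5}:  v_{3} + v_{4} + v_{5} = v_{9}  ⟹  sig = [3:1]
  • {4,5,6}:  v_{4} + v_{5} + v_{6} = v_{8}  ⟹  sig = [3:1]
  • {0,3,4}:  v_{0} + v_{3} + v_{4} = 2·v_{9}  ⟹  sig = [3:2]

Signatures (|P|; sorted positive RHS coefficients), sorted:
    [2:]
    [2:]
    [2:]
    [2:1]
    [2:1]
    [2:1]
    [2:1]
    [2:1]
    [2:1]
    [2:1]
    [2:1,1]
    [2:1,1]
    [2:1,1]
    [2:1,1]
    [2:1,1]
    [2:1,1]
    [2:1,1]
    [2:1,2]
    [2:1,2]
    [2:2,2]
    [2:2,3]
    [3:1]
    [3:1]
    [3:2]


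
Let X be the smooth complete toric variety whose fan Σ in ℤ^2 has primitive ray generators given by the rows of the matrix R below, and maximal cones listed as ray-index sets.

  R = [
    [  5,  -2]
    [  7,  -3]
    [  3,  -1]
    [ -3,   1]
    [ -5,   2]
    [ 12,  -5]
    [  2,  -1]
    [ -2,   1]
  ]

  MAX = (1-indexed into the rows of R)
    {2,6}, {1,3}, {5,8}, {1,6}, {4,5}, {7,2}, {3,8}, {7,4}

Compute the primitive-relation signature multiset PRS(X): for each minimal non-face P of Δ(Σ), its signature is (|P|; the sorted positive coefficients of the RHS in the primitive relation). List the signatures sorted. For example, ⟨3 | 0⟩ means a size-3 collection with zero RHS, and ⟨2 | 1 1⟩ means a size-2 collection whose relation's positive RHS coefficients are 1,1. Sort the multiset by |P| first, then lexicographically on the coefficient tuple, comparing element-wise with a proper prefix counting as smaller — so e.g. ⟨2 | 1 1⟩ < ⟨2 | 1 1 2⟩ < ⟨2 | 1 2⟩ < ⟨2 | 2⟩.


|primitive collections| = 20. Relations:

  {1,5}:  v_{1} + v_{5} = 0  ⇒ sig = ⟨2 | 0⟩
  {3,4}:  v_{3} + v_{4} = 0  ⇒ sig = ⟨2 | 0⟩
  {7,8}:  v_{7} + v_{8} = 0  ⇒ sig = ⟨2 | 0⟩
  {1,2}:  v_{1} + v_{2} = v_{6}  ⇒ sig = ⟨2 | 1⟩
  {1,4}:  v_{1} + v_{4} = v_{7}  ⇒ sig = ⟨2 | 1⟩
  {1,7}:  v_{1} + v_{7} = v_{2}  ⇒ sig = ⟨2 | 1⟩
  {1,8}:  v_{1} + v_{8} = v_{3}  ⇒ sig = ⟨2 | 1⟩
  {2,5}:  v_{2} + v_{5} = v_{7}  ⇒ sig = ⟨2 | 1⟩
  {2,8}:  v_{2} + v_{8} = v_{1}  ⇒ sig = ⟨2 | 1⟩
  {3,5}:  v_{3} + v_{5} = v_{8}  ⇒ sig = ⟨2 | 1⟩
  {3,7}:  v_{3} + v_{7} = v_{1}  ⇒ sig = ⟨2 | 1⟩
  {4,8}:  v_{4} + v_{8} = v_{5}  ⇒ sig = ⟨2 | 1⟩
  {5,6}:  v_{5} + v_{6} = v_{2}  ⇒ sig = ⟨2 | 1⟩
  {5,7}:  v_{5} + v_{7} = v_{4}  ⇒ sig = ⟨2 | 1⟩
  {4,6}:  v_{4} + v_{6} = v_{2} + v_{7}  ⇒ sig = ⟨2 | 1 1⟩
  {2,3}:  v_{2} + v_{3} = 2·v_{1}  ⇒ sig = ⟨2 | 2⟩
  {2,4}:  v_{2} + v_{4} = 2·v_{7}  ⇒ sig = ⟨2 | 2⟩
  {6,7}:  v_{6} + v_{7} = 2·v_{2}  ⇒ sig = ⟨2 | 2⟩
  {6,8}:  v_{6} + v_{8} = 2·v_{1}  ⇒ sig = ⟨2 | 2⟩
  {3,6}:  v_{3} + v_{6} = 3·v_{1}  ⇒ sig = ⟨2 | 3⟩

Signatures (|P|; sorted positive RHS coefficients), sorted:
{ ⟨2 | 0⟩ ×3,  ⟨2 | 1⟩ ×11,  ⟨2 | 1 1⟩,  ⟨2 | 2⟩ ×4,  ⟨2 | 3⟩ }


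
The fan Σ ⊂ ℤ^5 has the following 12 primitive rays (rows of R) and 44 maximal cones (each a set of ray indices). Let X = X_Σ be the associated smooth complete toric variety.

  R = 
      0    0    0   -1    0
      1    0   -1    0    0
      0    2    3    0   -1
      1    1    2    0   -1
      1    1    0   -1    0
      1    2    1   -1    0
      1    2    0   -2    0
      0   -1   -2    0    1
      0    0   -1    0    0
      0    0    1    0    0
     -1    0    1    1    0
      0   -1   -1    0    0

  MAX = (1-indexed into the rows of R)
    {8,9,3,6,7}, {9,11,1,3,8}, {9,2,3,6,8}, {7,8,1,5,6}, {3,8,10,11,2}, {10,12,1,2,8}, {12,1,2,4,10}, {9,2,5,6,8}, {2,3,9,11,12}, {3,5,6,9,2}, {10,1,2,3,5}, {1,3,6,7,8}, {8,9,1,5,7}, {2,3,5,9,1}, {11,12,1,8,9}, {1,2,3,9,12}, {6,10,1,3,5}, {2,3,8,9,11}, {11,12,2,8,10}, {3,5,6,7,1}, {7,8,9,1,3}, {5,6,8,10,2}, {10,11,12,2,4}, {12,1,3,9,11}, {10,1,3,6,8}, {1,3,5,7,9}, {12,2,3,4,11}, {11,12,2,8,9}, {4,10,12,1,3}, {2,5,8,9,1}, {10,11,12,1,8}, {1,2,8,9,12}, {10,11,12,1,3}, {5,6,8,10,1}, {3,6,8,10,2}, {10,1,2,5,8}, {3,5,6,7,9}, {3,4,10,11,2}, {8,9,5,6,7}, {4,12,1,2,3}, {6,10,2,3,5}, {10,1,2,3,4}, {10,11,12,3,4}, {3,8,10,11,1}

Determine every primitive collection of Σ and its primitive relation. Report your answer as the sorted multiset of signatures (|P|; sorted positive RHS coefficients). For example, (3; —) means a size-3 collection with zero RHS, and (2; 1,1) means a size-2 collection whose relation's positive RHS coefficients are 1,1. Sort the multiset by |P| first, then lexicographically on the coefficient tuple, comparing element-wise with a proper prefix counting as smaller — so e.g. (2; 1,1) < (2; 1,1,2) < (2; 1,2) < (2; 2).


The 22 primitive collections of Σ (r=12, n=5):

  {9,10}:  v_{9} + v_{10} = 0  ⇒ sig = (2; —)
  {6,12}:  v_{6} + v_{12} = v_{5}  ⇒ sig = (2; 1)
  {4,8}:  v_{4} + v_{8} = v_{2} + v_{10}  ⇒ sig = (2; 1,1)
  {5,11}:  v_{5} + v_{11} = v_{3} + v_{8}  ⇒ sig = (2; 1,1)
  {5,12}:  v_{5} + v_{12} = v_{1} + v_{2}  ⇒ sig = (2; 1,1)
  {7,10}:  v_{7} + v_{10} = v_{1} + v_{6}  ⇒ sig = (2; 1,1)
  {4,9}:  v_{4} + v_{9} = v_{2} + v_{3} + v_{12}  ⇒ sig = (2; 1,1,1)
  {7,12}:  v_{7} + v_{12} = v_{1} + v_{5} + v_{9}  ⇒ sig = (2; 1,1,1)
  {4,6}:  v_{4} + v_{6} = v_{2} + v_{3} + v_{5} + v_{10}  ⇒ sig = (2; 1,1,1,1)
  {4,7}:  v_{4} + v_{7} = v_{1} + v_{2} + v_{3} + v_{5}  ⇒ sig = (2; 1,1,1,1)
  {4,5}:  v_{4} + v_{5} = v_{1} + 2·v_{2} + v_{3} + v_{10}  ⇒ sig = (2; 1,1,1,2)
  {7,11}:  v_{7} + v_{11} = v_{1} + 2·v_{3} + 2·v_{8} + v_{9}  ⇒ sig = (2; 1,1,2,2)
  {2,7}:  v_{2} + v_{7} = 2·v_{5} + v_{9}  ⇒ sig = (2; 1,2)
  {6,11}:  v_{6} + v_{11} = 2·v_{3} + 2·v_{8}  ⇒ sig = (2; 2,2)
  {1,2,11}:  v_{1} + v_{2} + v_{11} = 0  ⇒ sig = (3; —)
  {3,8,12}:  v_{3} + v_{8} + v_{12} = 0  ⇒ sig = (3; —)
  {1,6,9}:  v_{1} + v_{6} + v_{9} = v_{7}  ⇒ sig = (3; 1)
  {3,5,8}:  v_{3} + v_{5} + v_{8} = v_{6}  ⇒ sig = (3; 1)
  {1,4,11}:  v_{1} + v_{4} + v_{11} = v_{3} + v_{10} + v_{12}  ⇒ sig = (3; 1,1,1)
  {1,2,6}:  v_{1} + v_{2} + v_{6} = 2·v_{5}  ⇒ sig = (3; 2)
  {1,2,3,8}:  v_{1} + v_{2} + v_{3} + v_{8} = v_{5}  ⇒ sig = (4; 1)
  {2,3,10,12}:  v_{2} + v_{3} + v_{10} + v_{12} = v_{4}  ⇒ sig = (4; 1)

Sorted signature multiset PRS(X):
    |P|=2: 14 collections, coeffs (), (1), (1,1), (1,1), (1,1), (1,1), (1,1,1), (1,1,1), (1,1,1,1), (1,1,1,1), (1,1,1,2), (1,1,2,2), (1,2), (2,2)
    |P|=3: 6 collections, coeffs (), (), (1), (1), (1,1,1), (2)
    |P|=4: 2 collections, coeffs (1), (1)


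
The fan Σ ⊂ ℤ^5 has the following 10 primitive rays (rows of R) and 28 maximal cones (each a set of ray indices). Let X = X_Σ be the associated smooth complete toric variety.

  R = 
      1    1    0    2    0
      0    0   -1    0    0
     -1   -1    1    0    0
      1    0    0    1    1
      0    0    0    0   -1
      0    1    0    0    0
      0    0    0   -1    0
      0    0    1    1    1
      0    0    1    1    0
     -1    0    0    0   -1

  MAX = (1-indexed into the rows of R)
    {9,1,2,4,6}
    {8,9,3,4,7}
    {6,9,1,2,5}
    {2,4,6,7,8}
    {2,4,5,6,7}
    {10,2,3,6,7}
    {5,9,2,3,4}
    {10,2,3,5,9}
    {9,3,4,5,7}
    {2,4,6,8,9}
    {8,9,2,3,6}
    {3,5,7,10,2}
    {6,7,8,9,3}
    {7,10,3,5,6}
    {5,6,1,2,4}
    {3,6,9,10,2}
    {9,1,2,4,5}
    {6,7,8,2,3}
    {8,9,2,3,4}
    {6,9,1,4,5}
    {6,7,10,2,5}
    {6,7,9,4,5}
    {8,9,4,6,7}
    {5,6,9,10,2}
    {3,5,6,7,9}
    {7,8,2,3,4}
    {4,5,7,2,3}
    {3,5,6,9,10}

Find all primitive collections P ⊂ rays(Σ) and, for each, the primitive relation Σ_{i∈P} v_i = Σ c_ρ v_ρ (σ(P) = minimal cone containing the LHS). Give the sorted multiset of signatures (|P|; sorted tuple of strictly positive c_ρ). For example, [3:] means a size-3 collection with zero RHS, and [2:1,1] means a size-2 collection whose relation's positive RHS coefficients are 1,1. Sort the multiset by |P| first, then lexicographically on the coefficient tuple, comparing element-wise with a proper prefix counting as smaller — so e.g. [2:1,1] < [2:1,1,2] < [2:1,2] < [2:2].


Σ has 12 primitive collections:

  • {5,8}:  v_{5} + v_{8} = v_{9}  ⇒ sig = [2:1]
  • {4,10}:  v_{4} + v_{10} = v_{2} + v_{9}  ⇒ sig = [2:1,1]
  • {1,7}:  v_{1} + v_{7} = v_{4} + v_{5} + v_{6}  ⇒ sig = [2:1,1,1]
  • {8,10}:  v_{8} + v_{10} = v_{2} + v_{3} + v_{6} + v_{9}  ⇒ sig = [2:1,1,1,1]
  • {1,8}:  v_{1} + v_{8} = v_{2} + v_{4} + v_{6} + 2·v_{9}  ⇒ sig = [2:1,1,1,2]
  • {1,10}:  v_{1} + v_{10} = 2·v_{2} + v_{5} + v_{6} + 2·v_{9}  ⇒ sig = [2:1,1,2,2]
  • {1,3}:  v_{1} + v_{3} = v_{2} + 2·v_{9}  ⇒ sig = [2:1,2]
  • {2,7,9}:  v_{2} + v_{7} + v_{9} = 0  ⇒ sig = [3:]
  • {3,4,6}:  v_{3} + v_{4} + v_{6} = v_{8}  ⇒ sig = [3:1]
  • {7,9,10}:  v_{7} + v_{9} + v_{10} = v_{3} + v_{5} + v_{6}  ⇒ sig = [3:1,1,1]
  • {2,3,5,6}:  v_{2} + v_{3} + v_{5} + v_{6} = v_{10}  ⇒ sig = [4:1]
  • {2,4,5,6,9}:  v_{2} + v_{4} + v_{5} + v_{6} + v_{9} = v_{1}  ⇒ sig = [5:1]

Signatures (|P|; sorted positive RHS coefficients), sorted:
    |P|=2: 7 collections, coeffs (1), (1,1), (1,1,1), (1,1,1,1), (1,1,1,2), (1,1,2,2), (1,2)
    |P|=3: 3 collections, coeffs (), (1), (1,1,1)
    |P|=4: 1 collection, coeffs (1)
    |P|=5: 1 collection, coeffs (1)


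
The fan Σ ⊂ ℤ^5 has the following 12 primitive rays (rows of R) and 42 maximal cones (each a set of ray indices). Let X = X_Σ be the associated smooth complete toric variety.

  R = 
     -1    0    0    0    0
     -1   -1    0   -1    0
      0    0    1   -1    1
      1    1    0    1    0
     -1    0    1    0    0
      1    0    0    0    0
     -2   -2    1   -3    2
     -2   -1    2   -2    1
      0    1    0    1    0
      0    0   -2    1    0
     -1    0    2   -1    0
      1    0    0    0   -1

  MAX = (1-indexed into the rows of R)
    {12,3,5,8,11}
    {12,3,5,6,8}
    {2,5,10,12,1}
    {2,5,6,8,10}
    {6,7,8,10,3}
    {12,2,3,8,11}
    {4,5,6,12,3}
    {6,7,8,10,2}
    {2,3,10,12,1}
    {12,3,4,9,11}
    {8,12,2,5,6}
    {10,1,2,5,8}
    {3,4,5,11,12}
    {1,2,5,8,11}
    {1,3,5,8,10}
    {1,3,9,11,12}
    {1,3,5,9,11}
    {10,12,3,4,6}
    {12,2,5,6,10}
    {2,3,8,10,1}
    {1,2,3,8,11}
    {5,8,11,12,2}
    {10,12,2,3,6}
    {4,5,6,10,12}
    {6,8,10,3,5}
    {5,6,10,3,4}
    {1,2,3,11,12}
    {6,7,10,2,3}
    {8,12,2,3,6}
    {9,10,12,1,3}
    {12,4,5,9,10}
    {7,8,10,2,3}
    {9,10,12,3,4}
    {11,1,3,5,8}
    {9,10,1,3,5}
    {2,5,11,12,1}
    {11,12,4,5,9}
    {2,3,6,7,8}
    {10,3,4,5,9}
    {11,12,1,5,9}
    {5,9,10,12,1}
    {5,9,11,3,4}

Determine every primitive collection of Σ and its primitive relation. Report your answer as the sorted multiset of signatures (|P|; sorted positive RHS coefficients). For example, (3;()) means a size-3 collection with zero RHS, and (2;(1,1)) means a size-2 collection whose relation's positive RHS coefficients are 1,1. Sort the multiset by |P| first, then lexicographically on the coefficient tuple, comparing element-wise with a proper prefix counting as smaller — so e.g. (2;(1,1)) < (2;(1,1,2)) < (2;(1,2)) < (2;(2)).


Δ(Σ) — 12 vertices, 22 min non-faces:

  P = {1,6}:  v_{1} + v_{6} = 0 — sig = (2;())
  P = {2,4}:  v_{2} + v_{4} = 0 — sig = (2;())
  P = {1,4}:  v_{1} + v_{4} = v_{9} — sig = (2;(1))
  P = {2,9}:  v_{2} + v_{9} = v_{1} — sig = (2;(1))
  P = {6,9}:  v_{6} + v_{9} = v_{4} — sig = (2;(1))
  P = {10,11}:  v_{10} + v_{11} = v_{1} — sig = (2;(1))
  P = {4,8}:  v_{4} + v_{8} = v_{3} + v_{5} — sig = (2;(1,1))
  P = {6,11}:  v_{6} + v_{11} = v_{3} + v_{5} + v_{12} — sig = (2;(1,1,1))
  P = {7,9}:  v_{7} + v_{9} = v_{3} + v_{8} + v_{10} — sig = (2;(1,1,1))
  P = {7,11}:  v_{7} + v_{11} = v_{2} + v_{3} + v_{8} — sig = (2;(1,1,1))
  P = {8,9}:  v_{8} + v_{9} = v_{1} + v_{3} + v_{5} — sig = (2;(1,1,1))
  P = {1,7}:  v_{1} + v_{7} = v_{2} + v_{3} + v_{8} + v_{10} — sig = (2;(1,1,1,1))
  P = {4,7}:  v_{4} + v_{7} = v_{3} + v_{6} + v_{8} + v_{10} — sig = (2;(1,1,1,1))
  P = {5,7}:  v_{5} + v_{7} = v_{6} + 2·v_{8} + v_{10} — sig = (2;(1,1,2))
  P = {7,12}:  v_{7} + v_{12} = 2·v_{2} + v_{3} + v_{6} — sig = (2;(1,1,2))
  P = {2,3,5}:  v_{2} + v_{3} + v_{5} = v_{8} — sig = (3;(1))
  P = {8,10,12}:  v_{8} + v_{10} + v_{12} = v_{2} — sig = (3;(1))
  P = {1,8,12}:  v_{1} + v_{8} + v_{12} = v_{2} + v_{11} — sig = (3;(1,1))
  P = {3,5,10,12}:  v_{3} + v_{5} + v_{10} + v_{12} = 0 — sig = (4;())
  P = {1,3,5,12}:  v_{1} + v_{3} + v_{5} + v_{12} = v_{11} — sig = (4;(1))
  P = {3,5,9,12}:  v_{3} + v_{5} + v_{9} + v_{12} = v_{4} + v_{11} — sig = (4;(1,1))
  P = {2,3,6,8,10}:  v_{2} + v_{3} + v_{6} + v_{8} + v_{10} = v_{7} — sig = (5;(1))

Signatures (|P|; sorted positive RHS coefficients), sorted:
    (2;())
    (2;())
    (2;(1))
    (2;(1))
    (2;(1))
    (2;(1))
    (2;(1,1))
    (2;(1,1,1))
    (2;(1,1,1))
    (2;(1,1,1))
    (2;(1,1,1))
    (2;(1,1,1,1))
    (2;(1,1,1,1))
    (2;(1,1,2))
    (2;(1,1,2))
    (3;(1))
    (3;(1))
    (3;(1,1))
    (4;())
    (4;(1))
    (4;(1,1))
    (5;(1))


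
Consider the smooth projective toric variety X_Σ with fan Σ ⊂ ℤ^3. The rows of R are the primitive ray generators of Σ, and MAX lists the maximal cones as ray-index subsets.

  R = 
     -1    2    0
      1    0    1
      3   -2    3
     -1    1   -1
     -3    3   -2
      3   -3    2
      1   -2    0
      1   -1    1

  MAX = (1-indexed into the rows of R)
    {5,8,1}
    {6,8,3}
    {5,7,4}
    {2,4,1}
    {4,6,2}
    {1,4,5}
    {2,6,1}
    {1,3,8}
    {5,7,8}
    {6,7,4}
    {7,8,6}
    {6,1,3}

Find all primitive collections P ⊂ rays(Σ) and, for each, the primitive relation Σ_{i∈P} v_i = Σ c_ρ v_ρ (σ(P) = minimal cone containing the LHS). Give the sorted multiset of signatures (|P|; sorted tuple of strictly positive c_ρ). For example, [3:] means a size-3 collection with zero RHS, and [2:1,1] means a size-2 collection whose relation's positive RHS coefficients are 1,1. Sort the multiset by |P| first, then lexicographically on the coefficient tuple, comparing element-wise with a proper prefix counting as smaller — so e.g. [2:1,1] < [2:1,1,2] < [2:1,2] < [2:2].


12 collections generate NE(X_Σ); each relation:

  {1,7}:  v_{1} + v_{7} = 0  so sig = [2:]
  {4,8}:  v_{4} + v_{8} = 0  so sig = [2:]
  {5,6}:  v_{5} + v_{6} = 0  so sig = [2:]
  {2,5}:  v_{2} + v_{5} = v_{1} + v_{4}  so sig = [2:1,1]
  {2,7}:  v_{2} + v_{7} = v_{4} + v_{6}  so sig = [2:1,1]
  {2,8}:  v_{2} + v_{8} = v_{1} + v_{6}  so sig = [2:1,1]
  {3,4}:  v_{3} + v_{4} = v_{1} + v_{6}  so sig = [2:1,1]
  {3,5}:  v_{3} + v_{5} = v_{1} + v_{8}  so sig = [2:1,1]
  {3,7}:  v_{3} + v_{7} = v_{6} + v_{8}  so sig = [2:1,1]
  {2,3}:  v_{2} + v_{3} = 2·v_{1} + 2·v_{6}  so sig = [2:2,2]
  {1,4,6}:  v_{1} + v_{4} + v_{6} = v_{2}  so sig = [3:1]
  {1,6,8}:  v_{1} + v_{6} + v_{8} = v_{3}  so sig = [3:1]

so the primitive-relation signature multiset is
{ [2:] ×3,  [2:1,1] ×6,  [2:2,2],  [3:1] ×2 }


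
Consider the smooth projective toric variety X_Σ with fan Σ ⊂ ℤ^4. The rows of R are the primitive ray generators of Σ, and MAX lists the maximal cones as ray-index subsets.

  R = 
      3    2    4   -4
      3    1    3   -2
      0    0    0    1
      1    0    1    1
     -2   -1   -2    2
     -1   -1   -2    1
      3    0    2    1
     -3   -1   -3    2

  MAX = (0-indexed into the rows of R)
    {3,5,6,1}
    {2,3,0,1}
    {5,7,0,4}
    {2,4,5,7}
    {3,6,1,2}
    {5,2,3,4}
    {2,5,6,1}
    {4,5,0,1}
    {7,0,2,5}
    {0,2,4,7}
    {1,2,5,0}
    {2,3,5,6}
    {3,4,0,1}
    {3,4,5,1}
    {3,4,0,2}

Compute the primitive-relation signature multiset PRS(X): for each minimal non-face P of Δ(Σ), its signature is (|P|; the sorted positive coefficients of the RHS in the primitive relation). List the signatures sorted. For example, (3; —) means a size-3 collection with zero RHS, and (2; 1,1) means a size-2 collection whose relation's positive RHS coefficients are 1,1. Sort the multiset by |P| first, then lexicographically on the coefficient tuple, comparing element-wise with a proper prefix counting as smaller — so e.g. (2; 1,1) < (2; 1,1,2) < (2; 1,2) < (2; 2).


Primitive collections (9):

  P = {1,7}:  v_{1} + v_{7} = 0  so sig = (2; —)
  P = {3,7}:  v_{3} + v_{7} = v_{2} + v_{4}  so sig = (2; 1,1)
  P = {6,7}:  v_{6} + v_{7} = v_{2} + v_{3} + v_{5}  so sig = (2; 1,1,1)
  P = {0,6}:  v_{0} + v_{6} = 2·v_{1} + v_{2}  so sig = (2; 1,2)
  P = {4,6}:  v_{4} + v_{6} = 2·v_{3} + v_{5}  so sig = (2; 1,2)
  P = {0,3,5}:  v_{0} + v_{3} + v_{5} = v_{1}  so sig = (3; 1)
  P = {1,2,4}:  v_{1} + v_{2} + v_{4} = v_{3}  so sig = (3; 1)
  P = {0,2,4,5}:  v_{0} + v_{2} + v_{4} + v_{5} = 0  so sig = (4; —)
  P = {1,2,3,5}:  v_{1} + v_{2} + v_{3} + v_{5} = v_{6}  so sig = (4; 1)

Signatures (|P|; sorted positive RHS coefficients), sorted:
    (2; —)
    (2; 1,1)
    (2; 1,1,1)
    (2; 1,2)
    (2; 1,2)
    (3; 1)
    (3; 1)
    (4; —)
    (4; 1)
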